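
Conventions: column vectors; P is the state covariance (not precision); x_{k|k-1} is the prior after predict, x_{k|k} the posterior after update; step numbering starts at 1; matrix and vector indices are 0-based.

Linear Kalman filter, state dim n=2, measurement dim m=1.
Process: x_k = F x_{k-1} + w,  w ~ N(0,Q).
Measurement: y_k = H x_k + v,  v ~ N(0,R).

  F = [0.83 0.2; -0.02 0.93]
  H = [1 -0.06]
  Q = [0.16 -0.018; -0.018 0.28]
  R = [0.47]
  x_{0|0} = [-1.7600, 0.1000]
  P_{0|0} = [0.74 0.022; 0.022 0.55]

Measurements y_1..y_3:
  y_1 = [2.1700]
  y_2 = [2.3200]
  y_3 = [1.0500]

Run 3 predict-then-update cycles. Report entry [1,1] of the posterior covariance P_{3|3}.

P_post[1,1] = 1.0318

step 1: x^-=[-1.4408, 0.1282]  P^-=[0.6991 0.0889; 0.0889 0.7552]  S=[1.1611]  K=[0.5975; 0.0375]  nu=[3.6185]  x^+=[0.7212, 0.2641]  P^+=[0.2846 0.0629; 0.0629 0.7535]
step 2: x^-=[0.6514, 0.2312]  P^-=[0.4071 0.1657; 0.1657 0.9295]  S=[0.8605]  K=[0.4615; 0.1278]  nu=[1.6825]  x^+=[1.4278, 0.4461]  P^+=[0.2238 0.1150; 0.1150 0.9155]
step 3: x^-=[1.2743, 0.3863]  P^-=[0.3890 0.2368; 0.2368 1.0676]  S=[0.8344]  K=[0.4491; 0.2071]  nu=[-0.2011]  x^+=[1.1840, 0.3447]  P^+=[0.2206 0.1592; 0.1592 1.0318]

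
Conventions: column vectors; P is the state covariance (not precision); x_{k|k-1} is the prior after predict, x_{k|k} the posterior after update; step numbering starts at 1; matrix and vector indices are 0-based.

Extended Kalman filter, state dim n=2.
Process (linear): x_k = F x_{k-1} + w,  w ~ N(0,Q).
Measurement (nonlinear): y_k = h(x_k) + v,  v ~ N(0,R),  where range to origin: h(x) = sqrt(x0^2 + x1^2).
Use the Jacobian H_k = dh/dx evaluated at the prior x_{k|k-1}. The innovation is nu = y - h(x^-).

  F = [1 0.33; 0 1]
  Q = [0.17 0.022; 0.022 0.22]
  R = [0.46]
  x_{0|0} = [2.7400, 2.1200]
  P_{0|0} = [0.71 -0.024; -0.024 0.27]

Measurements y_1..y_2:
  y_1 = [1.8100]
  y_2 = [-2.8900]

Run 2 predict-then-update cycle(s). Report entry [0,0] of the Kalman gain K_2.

step 1: x^-=[3.4396, 2.1200]  P^-=[0.8936 0.0871; 0.0871 0.4900]  H_jac=[0.8513 0.5247]  S=[1.3203]  K=[0.6108; 0.2509]  nu=[-2.2305]  x^+=[2.0773, 1.5604]  P^+=[0.4010 -0.1152; -0.1152 0.4069]
step 2: x^-=[2.5922, 1.5604]  P^-=[0.5393 0.0411; 0.0411 0.6269]  H_jac=[0.8568 0.5157]  S=[1.0589]  K=[0.4564; 0.3385]  nu=[-5.9156]  x^+=[-0.1074, -0.4423]  P^+=[0.3188 -0.1225; -0.1225 0.5055]

K[0,0] = 0.4564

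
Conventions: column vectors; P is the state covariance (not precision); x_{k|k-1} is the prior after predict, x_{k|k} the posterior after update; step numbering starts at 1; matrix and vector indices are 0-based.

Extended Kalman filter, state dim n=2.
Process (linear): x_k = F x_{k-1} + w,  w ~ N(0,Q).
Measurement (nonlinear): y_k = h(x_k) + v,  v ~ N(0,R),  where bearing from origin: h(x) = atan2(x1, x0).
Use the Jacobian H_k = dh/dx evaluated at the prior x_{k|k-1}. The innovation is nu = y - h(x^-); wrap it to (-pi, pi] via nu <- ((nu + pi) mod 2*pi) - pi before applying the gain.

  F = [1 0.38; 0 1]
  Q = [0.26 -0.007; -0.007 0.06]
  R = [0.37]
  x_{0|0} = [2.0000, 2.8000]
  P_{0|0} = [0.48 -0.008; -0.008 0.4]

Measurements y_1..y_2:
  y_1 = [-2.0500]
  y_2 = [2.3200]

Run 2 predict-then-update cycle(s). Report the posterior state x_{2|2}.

step 1: x^-=[3.0640, 2.8000]  P^-=[0.7917 0.1370; 0.1370 0.4600]  H_jac=[-0.1625 0.1778]  S=[0.3975]  K=[-0.2624; 0.1498]  nu=[-2.7904]  x^+=[3.7961, 2.3820]  P^+=[0.7643 0.1526; 0.1526 0.4511]
step 2: x^-=[4.7013, 2.3820]  P^-=[1.2054 0.3170; 0.3170 0.5111]  H_jac=[-0.0858 0.1693]  S=[0.3843]  K=[-0.1294; 0.1543]  nu=[1.8510]  x^+=[4.4618, 2.6677]  P^+=[1.1990 0.3247; 0.3247 0.5019]

x_post = [4.4618, 2.6677]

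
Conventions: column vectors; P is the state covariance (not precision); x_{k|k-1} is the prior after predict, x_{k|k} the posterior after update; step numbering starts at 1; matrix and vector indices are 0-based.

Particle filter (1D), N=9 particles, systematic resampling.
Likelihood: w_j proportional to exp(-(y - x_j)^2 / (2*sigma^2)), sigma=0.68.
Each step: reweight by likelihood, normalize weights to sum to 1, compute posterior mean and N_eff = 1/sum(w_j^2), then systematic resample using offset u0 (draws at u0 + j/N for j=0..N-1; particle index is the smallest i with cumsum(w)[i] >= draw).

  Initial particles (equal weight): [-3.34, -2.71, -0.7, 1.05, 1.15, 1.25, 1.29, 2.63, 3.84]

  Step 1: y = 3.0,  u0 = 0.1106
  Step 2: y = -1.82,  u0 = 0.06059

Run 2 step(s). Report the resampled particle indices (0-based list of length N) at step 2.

resampled_idx = [0, 1, 1, 2, 3, 3, 4, 5, 5]

step 1: w=[0.0000, 0.0000, 0.0000, 0.0113, 0.0171, 0.0252, 0.0292, 0.5953, 0.3219]  mean=2.9025  Neff=2.1741  idx=[7, 7, 7, 7, 7, 7, 8, 8, 8]
step 2: w=[0.1667, 0.1667, 0.1667, 0.1667, 0.1667, 0.1667, 0.0000, 0.0000, 0.0000]  mean=2.6300  Neff=6.0000  idx=[0, 1, 1, 2, 3, 3, 4, 5, 5]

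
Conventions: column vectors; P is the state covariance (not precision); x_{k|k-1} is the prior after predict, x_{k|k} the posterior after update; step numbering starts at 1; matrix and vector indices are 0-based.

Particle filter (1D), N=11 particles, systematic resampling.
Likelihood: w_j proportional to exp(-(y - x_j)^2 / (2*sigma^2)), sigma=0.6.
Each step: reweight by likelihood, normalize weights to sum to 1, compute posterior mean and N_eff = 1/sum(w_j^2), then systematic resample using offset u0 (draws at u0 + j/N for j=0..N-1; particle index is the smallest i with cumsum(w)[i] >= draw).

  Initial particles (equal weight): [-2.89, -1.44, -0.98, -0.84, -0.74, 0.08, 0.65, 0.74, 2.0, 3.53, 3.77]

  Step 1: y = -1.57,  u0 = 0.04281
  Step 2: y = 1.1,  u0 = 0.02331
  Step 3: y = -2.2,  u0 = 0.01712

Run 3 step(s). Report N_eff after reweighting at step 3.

N_eff = 9.5837

step 1: w=[0.0346, 0.3804, 0.2401, 0.1858, 0.1496, 0.0089, 0.0004, 0.0002, 0.0000, 0.0000, 0.0000]  mean=-1.1487  Neff=3.8387  idx=[1, 1, 1, 1, 1, 2, 2, 3, 3, 4, 4]
step 2: w=[0.0037, 0.0037, 0.0037, 0.0037, 0.0037, 0.0713, 0.0713, 0.1559, 0.1559, 0.2635, 0.2635]  mean=-0.8185  Neff=5.0586  idx=[5, 6, 7, 7, 8, 9, 9, 9, 10, 10, 10]
step 3: w=[0.1594, 0.1594, 0.0965, 0.0965, 0.0965, 0.0653, 0.0653, 0.0653, 0.0653, 0.0653, 0.0653]  mean=-0.8455  Neff=9.5837  idx=[0, 0, 1, 1, 2, 3, 4, 5, 7, 8, 9]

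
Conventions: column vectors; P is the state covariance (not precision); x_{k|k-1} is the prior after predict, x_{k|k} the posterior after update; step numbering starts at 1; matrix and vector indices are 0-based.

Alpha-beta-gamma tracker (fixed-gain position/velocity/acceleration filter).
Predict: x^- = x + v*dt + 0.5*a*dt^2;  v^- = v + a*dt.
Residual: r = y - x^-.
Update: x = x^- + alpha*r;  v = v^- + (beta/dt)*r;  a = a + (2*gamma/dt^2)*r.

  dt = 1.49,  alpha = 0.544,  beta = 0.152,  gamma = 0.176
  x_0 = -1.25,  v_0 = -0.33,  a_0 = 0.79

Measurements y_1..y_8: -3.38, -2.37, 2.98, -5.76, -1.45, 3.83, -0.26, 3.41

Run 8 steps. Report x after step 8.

x_post = 0.3087

step 1: x_pred=-0.8648  r=-2.5152  x^+=-2.2331  v^+=0.5905  a^+=0.3912
step 2: x_pred=-0.9189  r=-1.4511  x^+=-1.7083  v^+=1.0254  a^+=0.1611
step 3: x_pred=-0.0016  r=2.9816  x^+=1.6204  v^+=1.5696  a^+=0.6339
step 4: x_pred=4.6628  r=-10.4228  x^+=-1.0072  v^+=1.4509  a^+=-1.0187
step 5: x_pred=0.0238  r=-1.4738  x^+=-0.7780  v^+=-0.2173  a^+=-1.2523
step 6: x_pred=-2.4919  r=6.3219  x^+=0.9472  v^+=-1.4384  a^+=-0.2500
step 7: x_pred=-1.4735  r=1.2135  x^+=-0.8133  v^+=-1.6871  a^+=-0.0576
step 8: x_pred=-3.3910  r=6.8010  x^+=0.3087  v^+=-1.0791  a^+=1.0207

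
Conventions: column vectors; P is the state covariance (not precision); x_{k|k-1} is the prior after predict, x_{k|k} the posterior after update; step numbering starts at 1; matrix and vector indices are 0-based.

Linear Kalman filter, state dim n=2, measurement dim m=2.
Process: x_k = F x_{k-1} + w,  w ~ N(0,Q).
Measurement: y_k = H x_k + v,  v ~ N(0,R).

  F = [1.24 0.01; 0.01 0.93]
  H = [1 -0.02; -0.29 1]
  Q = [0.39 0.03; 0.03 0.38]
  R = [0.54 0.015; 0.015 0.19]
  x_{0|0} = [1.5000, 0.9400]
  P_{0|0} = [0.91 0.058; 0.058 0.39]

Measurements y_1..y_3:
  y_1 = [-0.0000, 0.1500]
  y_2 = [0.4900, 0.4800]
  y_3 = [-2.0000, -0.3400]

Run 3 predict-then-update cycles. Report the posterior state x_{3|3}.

x_post = [-0.9599, -0.3482]

step 1: x^-=[1.8694, 0.8892]  P^-=[1.7907 0.1118; 0.1118 0.7185]  S=[2.3265 -0.4062; -0.4062 0.9942]  K=[0.7507 -0.1031; 0.1748 0.7615]  nu=[-1.8516, -0.1971]  x^+=[0.4997, 0.4154]  P^+=[0.4060 0.1094; 0.1094 0.1790]
step 2: x^-=[0.6238, 0.3913]  P^-=[1.0170 0.1629; 0.1629 0.5369]  S=[1.5507 -0.1268; -0.1268 0.7180]  K=[0.6481 -0.0694; 0.1562 0.7096]  nu=[-0.1259, 0.2696]  x^+=[0.5234, 0.5629]  P^+=[0.3509 0.0983; 0.0983 0.1657]
step 3: x^-=[0.6547, 0.5288]  P^-=[0.9320 0.1492; 0.1492 0.5252]  S=[1.4662 -0.1157; -0.1157 0.7070]  K=[0.6282 -0.0684; 0.1503 0.7062]  nu=[-2.6441, -0.6789]  x^+=[-0.9599, -0.3482]  P^+=[0.3401 0.0951; 0.0951 0.1640]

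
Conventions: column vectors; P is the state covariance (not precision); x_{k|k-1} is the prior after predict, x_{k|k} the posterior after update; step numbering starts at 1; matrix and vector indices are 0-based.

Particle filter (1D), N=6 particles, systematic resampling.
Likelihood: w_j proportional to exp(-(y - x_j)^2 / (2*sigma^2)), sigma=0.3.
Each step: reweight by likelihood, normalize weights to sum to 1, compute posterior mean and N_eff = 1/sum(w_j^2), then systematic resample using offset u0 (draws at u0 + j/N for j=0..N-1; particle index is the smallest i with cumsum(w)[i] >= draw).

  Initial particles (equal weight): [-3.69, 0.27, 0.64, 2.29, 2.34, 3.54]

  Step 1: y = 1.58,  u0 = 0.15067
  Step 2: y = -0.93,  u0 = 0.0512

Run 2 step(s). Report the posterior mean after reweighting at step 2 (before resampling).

step 1: w=[0.0000, 0.0007, 0.0679, 0.5595, 0.3719, 0.0000]  mean=2.1951  Neff=2.1932  idx=[3, 3, 3, 4, 4, 4]
step 2: w=[0.2862, 0.2862, 0.2862, 0.0472, 0.0472, 0.0472]  mean=2.2971  Neff=3.9629  idx=[0, 0, 1, 1, 2, 3]

post_mean = 2.2971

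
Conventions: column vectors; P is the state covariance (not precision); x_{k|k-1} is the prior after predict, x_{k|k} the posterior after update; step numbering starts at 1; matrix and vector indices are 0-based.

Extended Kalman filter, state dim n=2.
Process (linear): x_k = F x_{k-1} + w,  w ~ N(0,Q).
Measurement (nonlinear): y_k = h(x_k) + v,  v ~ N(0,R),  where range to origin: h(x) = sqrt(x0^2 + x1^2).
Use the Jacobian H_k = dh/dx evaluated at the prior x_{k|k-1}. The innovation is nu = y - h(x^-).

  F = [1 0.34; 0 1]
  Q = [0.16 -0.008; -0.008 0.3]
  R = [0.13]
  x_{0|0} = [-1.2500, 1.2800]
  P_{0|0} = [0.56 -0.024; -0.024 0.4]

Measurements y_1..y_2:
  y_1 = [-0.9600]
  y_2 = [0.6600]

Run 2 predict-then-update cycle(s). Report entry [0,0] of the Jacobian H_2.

step 1: x^-=[-0.8148, 1.2800]  P^-=[0.7499 0.1040; 0.1040 0.7000]  H_jac=[-0.5370 0.8436]  S=[0.7502]  K=[-0.4199; 0.7127]  nu=[-2.4773]  x^+=[0.2253, -0.4856]  P^+=[0.6177 0.3285; 0.3285 0.3189]
step 2: x^-=[0.0602, -0.4856]  P^-=[1.0379 0.4289; 0.4289 0.6189]  H_jac=[0.1231 -0.9924]  S=[0.6505]  K=[-0.4580; -0.8631]  nu=[0.1706]  x^+=[-0.0179, -0.6329]  P^+=[0.9015 0.1718; 0.1718 0.1344]

H_jac[0,0] = 0.1231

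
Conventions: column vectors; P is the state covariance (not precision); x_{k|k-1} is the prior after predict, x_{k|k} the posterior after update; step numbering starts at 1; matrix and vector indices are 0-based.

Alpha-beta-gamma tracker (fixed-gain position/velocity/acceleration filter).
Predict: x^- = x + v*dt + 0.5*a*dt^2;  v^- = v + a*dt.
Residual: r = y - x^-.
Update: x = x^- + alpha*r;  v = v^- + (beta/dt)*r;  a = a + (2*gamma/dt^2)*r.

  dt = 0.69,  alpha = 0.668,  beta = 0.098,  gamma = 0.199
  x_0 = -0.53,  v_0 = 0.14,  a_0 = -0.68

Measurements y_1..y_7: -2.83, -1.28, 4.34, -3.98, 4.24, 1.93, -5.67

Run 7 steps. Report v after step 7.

v_post = 5.1434

step 1: x_pred=-0.5953  r=-2.2347  x^+=-2.0881  v^+=-0.6466  a^+=-2.5481
step 2: x_pred=-3.1408  r=1.8608  x^+=-1.8978  v^+=-2.1405  a^+=-0.9926
step 3: x_pred=-3.6110  r=7.9510  x^+=1.7003  v^+=-1.6961  a^+=5.6542
step 4: x_pred=1.8759  r=-5.8559  x^+=-2.0358  v^+=1.3735  a^+=0.7589
step 5: x_pred=-0.9075  r=5.1475  x^+=2.5310  v^+=2.6282  a^+=5.0619
step 6: x_pred=5.5495  r=-3.6195  x^+=3.1317  v^+=5.6069  a^+=2.0362
step 7: x_pred=7.4851  r=-13.1551  x^+=-1.3025  v^+=5.1434  a^+=-8.9610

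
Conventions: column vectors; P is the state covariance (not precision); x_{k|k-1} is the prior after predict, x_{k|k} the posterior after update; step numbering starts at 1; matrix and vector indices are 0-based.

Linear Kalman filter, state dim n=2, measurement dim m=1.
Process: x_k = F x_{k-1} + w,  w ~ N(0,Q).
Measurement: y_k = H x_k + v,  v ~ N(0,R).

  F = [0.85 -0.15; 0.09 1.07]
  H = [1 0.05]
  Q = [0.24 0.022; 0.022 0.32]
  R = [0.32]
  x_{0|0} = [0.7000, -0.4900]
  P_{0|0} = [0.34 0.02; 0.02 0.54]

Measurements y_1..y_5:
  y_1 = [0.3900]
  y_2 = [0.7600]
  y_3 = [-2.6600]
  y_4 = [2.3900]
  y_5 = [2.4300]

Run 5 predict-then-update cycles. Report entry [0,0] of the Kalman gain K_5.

step 1: x^-=[0.6685, -0.4613]  P^-=[0.4927 -0.0207; -0.0207 0.9449]  S=[0.8130]  K=[0.6048; 0.0326]  nu=[-0.2554]  x^+=[0.5140, -0.4696]  P^+=[0.1954 -0.0368; -0.0368 0.9440]
step 2: x^-=[0.5074, -0.4562]  P^-=[0.4118 -0.1475; -0.1475 1.3953]  S=[0.7205]  K=[0.5613; -0.1079]  nu=[0.2754]  x^+=[0.6620, -0.4860]  P^+=[0.1848 -0.1039; -0.1039 1.3869]
step 3: x^-=[0.6356, -0.4604]  P^-=[0.4312 -0.2795; -0.2795 1.8893]  S=[0.7280]  K=[0.5731; -0.2542]  nu=[-3.2725]  x^+=[-1.2401, 0.3715]  P^+=[0.1921 -0.1735; -0.1735 1.8423]
step 4: x^-=[-1.1098, 0.2859]  P^-=[0.4645 -0.4144; -0.4144 2.3974]  S=[0.7490]  K=[0.5924; -0.3932]  nu=[3.4855]  x^+=[0.9551, -1.0847]  P^+=[0.2016 -0.2399; -0.2399 2.2816]
step 5: x^-=[0.9746, -1.0747]  P^-=[0.4982 -0.5437; -0.5437 2.8876]  S=[0.7710]  K=[0.6109; -0.5180]  nu=[1.5092]  x^+=[1.8964, -1.8564]  P^+=[0.2105 -0.2998; -0.2998 2.6807]

K[0,0] = 0.6109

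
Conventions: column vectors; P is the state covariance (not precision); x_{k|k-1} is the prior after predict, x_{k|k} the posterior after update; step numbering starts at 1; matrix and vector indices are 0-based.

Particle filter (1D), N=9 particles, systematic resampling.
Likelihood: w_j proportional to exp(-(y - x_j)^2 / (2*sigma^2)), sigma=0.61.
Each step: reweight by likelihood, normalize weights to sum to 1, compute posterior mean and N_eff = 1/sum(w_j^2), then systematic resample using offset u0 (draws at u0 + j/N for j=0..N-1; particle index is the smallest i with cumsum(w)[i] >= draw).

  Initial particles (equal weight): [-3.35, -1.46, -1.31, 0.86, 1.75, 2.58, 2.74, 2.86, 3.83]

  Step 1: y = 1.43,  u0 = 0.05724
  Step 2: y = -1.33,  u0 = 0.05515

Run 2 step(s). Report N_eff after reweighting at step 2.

step 1: w=[0.0000, 0.0000, 0.0000, 0.3491, 0.4708, 0.0914, 0.0538, 0.0346, 0.0002]  mean=1.6072  Neff=2.8092  idx=[3, 3, 3, 4, 4, 4, 4, 5, 6]
step 2: w=[0.3325, 0.3325, 0.3325, 0.0006, 0.0006, 0.0006, 0.0006, 0.0000, 0.0000]  mean=0.8622  Neff=3.0147  idx=[0, 0, 0, 1, 1, 1, 2, 2, 2]

N_eff = 3.0147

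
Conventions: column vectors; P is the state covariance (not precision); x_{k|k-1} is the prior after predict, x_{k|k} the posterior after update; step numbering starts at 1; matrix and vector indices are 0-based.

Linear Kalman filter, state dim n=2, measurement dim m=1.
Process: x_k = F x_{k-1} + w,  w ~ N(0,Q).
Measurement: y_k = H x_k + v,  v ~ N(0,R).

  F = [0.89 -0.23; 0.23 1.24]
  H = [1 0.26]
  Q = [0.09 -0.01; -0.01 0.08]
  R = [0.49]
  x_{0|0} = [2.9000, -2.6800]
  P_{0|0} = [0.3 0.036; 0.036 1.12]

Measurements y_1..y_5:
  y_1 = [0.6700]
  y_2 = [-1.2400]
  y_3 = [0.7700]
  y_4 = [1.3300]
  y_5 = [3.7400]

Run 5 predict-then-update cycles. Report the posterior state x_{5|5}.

x_post = [4.2097, -5.4081]

step 1: x^-=[3.1974, -2.6562]  P^-=[0.3721 -0.2302; -0.2302 1.8385]  S=[0.8667]  K=[0.3603; 0.2859]  nu=[-1.8368]  x^+=[2.5356, -3.1814]  P^+=[0.2596 -0.3195; -0.3195 1.7677]
step 2: x^-=[2.9884, -3.3617]  P^-=[0.5199 -0.7967; -0.7967 2.6294]  S=[0.7734]  K=[0.4045; -0.1461]  nu=[-3.3543]  x^+=[1.6317, -2.8716]  P^+=[0.3934 -0.7510; -0.7510 2.6129]
step 3: x^-=[2.1127, -3.1855]  P^-=[0.8473 -1.4637; -1.4637 3.6901]  S=[0.8256]  K=[0.5653; -0.6108]  nu=[-0.5145]  x^+=[1.8219, -2.8713]  P^+=[0.5834 -1.1786; -1.1786 3.3821]
step 4: x^-=[2.2818, -3.1413]  P^-=[1.2136 -2.0935; -2.0935 4.6389]  S=[0.9285]  K=[0.7208; -0.9557]  nu=[-0.1351]  x^+=[2.1845, -3.0122]  P^+=[0.7312 -1.4539; -1.4539 3.7908]
step 5: x^-=[2.6370, -3.2327]  P^-=[1.4649 -2.4691; -2.4691 5.1181]  S=[1.0170]  K=[0.8092; -1.1193]  nu=[1.9435]  x^+=[4.2097, -5.4081]  P^+=[0.7990 -1.5479; -1.5479 3.8439]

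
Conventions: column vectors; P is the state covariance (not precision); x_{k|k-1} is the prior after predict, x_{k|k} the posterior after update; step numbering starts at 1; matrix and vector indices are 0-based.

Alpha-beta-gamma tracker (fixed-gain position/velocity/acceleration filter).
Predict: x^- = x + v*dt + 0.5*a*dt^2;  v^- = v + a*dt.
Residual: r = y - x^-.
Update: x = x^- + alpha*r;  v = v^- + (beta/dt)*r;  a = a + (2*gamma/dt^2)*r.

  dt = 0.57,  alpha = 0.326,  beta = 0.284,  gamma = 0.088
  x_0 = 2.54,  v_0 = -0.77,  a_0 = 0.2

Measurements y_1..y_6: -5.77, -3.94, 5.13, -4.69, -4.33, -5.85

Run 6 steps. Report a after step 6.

a_post = 2.1495

step 1: x_pred=2.1336  r=-7.9036  x^+=-0.4430  v^+=-4.5939  a^+=-4.0814
step 2: x_pred=-3.7245  r=-0.2155  x^+=-3.7948  v^+=-7.0277  a^+=-4.1981
step 3: x_pred=-8.4826  r=13.6126  x^+=-4.0449  v^+=-2.6382  a^+=3.1759
step 4: x_pred=-5.0327  r=0.3427  x^+=-4.9210  v^+=-0.6572  a^+=3.3615
step 5: x_pred=-4.7495  r=0.4195  x^+=-4.6128  v^+=1.4679  a^+=3.5888
step 6: x_pred=-3.1931  r=-2.6569  x^+=-4.0592  v^+=2.1897  a^+=2.1495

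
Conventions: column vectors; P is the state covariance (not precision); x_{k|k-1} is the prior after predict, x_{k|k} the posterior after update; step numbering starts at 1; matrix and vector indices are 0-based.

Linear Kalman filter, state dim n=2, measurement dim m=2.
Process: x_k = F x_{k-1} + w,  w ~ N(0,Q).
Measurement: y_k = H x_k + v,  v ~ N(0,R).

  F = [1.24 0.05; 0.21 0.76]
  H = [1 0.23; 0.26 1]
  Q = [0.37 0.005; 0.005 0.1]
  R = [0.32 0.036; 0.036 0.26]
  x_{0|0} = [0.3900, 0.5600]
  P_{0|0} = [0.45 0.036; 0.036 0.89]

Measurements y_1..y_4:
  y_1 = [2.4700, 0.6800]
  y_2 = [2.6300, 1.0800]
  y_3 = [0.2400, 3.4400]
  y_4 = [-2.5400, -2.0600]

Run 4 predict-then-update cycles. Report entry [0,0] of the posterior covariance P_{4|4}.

step 1: x^-=[0.5116, 0.5075]  P^-=[1.0686 0.1903; 0.1903 0.6454]  S=[1.5103 0.6640; 0.6640 1.0766]  K=[0.7482 -0.0266; -0.0816 0.6958]  nu=[1.8417, 0.0395]  x^+=[1.8886, 0.3847]  P^+=[0.2487 -0.0447; -0.0447 0.1896]
step 2: x^-=[2.3610, 0.6890]  P^-=[0.7474 0.0344; 0.0344 0.2062]  S=[1.0942 0.3142; 0.3142 0.5346]  K=[0.6827 0.0266; -0.0491 0.4313]  nu=[0.1105, -0.2229]  x^+=[2.4305, 0.5875]  P^+=[0.2257 -0.0272; -0.0272 0.1174]
step 3: x^-=[3.0432, 0.9569]  P^-=[0.7139 0.0423; 0.0423 0.1691]  S=[1.0623 0.3054; 0.3054 0.4994]  K=[0.6673 0.0484; -0.0330 0.3809]  nu=[-3.0233, 1.6919]  x^+=[1.1078, 1.7011]  P^+=[0.2200 -0.0206; -0.0206 0.1032]
step 4: x^-=[1.4587, 1.5255]  P^-=[0.7060 0.0466; 0.0466 0.1627]  S=[1.0560 0.3064; 0.3064 0.4947]  K=[0.6628 0.0548; -0.0280 0.3708]  nu=[-4.3496, -3.9647]  x^+=[-1.6413, 0.1772]  P^+=[0.2184 -0.0187; -0.0187 0.1003]

P_post[0,0] = 0.2184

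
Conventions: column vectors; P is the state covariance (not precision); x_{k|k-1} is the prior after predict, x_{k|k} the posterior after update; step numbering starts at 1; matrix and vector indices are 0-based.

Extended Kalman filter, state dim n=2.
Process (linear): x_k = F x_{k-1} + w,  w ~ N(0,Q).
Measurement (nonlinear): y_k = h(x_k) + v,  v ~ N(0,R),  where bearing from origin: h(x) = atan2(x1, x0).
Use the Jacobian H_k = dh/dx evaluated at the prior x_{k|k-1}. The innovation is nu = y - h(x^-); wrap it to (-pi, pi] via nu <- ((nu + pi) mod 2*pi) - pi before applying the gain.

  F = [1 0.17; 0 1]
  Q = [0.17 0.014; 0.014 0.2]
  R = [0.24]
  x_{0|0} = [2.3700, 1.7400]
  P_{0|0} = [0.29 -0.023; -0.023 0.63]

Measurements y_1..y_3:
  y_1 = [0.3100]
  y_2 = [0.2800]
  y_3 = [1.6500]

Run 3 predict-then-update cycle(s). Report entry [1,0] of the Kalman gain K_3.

K[1,0] = 0.6856

step 1: x^-=[2.6658, 1.7400]  P^-=[0.4704 0.0981; 0.0981 0.8300]  H_jac=[-0.1717 0.2631]  S=[0.3024]  K=[-0.1817; 0.6662]  nu=[-0.2683]  x^+=[2.7146, 1.5613]  P^+=[0.4604 0.1347; 0.1347 0.6958]
step 2: x^-=[2.9800, 1.5613]  P^-=[0.6963 0.2670; 0.2670 0.8958]  H_jac=[-0.1379 0.2633]  S=[0.2960]  K=[-0.0870; 0.6725]  nu=[-0.2026]  x^+=[2.9976, 1.4250]  P^+=[0.6941 0.2843; 0.2843 0.7619]
step 3: x^-=[3.2399, 1.4250]  P^-=[0.9828 0.4278; 0.4278 0.9619]  H_jac=[-0.1138 0.2586]  S=[0.2919]  K=[-0.0039; 0.6856]  nu=[1.2356]  x^+=[3.2350, 2.2721]  P^+=[0.9828 0.4286; 0.4286 0.8247]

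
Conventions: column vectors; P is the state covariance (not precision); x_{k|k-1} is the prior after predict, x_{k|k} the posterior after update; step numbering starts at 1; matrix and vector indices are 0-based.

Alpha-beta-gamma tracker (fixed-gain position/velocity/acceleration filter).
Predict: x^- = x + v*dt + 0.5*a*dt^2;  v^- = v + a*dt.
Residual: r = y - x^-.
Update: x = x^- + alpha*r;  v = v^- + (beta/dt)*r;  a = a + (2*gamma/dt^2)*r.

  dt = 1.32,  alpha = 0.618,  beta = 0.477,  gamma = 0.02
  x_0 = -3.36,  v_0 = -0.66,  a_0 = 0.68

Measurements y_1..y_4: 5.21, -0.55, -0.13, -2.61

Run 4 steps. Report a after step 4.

step 1: x_pred=-3.6388  r=8.8488  x^+=1.8298  v^+=3.4352  a^+=0.8831
step 2: x_pred=7.1337  r=-7.6837  x^+=2.3852  v^+=1.8244  a^+=0.7067
step 3: x_pred=5.4091  r=-5.5391  x^+=1.9859  v^+=0.7557  a^+=0.5796
step 4: x_pred=3.4883  r=-6.0983  x^+=-0.2804  v^+=-0.6830  a^+=0.4396

a_post = 0.4396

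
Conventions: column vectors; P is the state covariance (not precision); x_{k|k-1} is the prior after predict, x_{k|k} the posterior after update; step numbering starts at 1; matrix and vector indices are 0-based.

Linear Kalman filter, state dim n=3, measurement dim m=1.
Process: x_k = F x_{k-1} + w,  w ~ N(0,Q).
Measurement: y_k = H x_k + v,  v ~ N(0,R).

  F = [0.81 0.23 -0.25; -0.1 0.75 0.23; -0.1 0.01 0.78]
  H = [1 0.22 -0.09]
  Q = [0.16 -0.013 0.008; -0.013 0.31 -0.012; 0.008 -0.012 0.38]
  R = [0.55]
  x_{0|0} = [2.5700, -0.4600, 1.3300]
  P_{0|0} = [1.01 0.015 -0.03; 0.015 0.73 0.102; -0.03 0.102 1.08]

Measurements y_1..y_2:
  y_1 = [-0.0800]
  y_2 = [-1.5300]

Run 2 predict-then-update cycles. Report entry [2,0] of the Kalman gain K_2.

step 1: x^-=[1.6434, -0.2961, 0.7758]  P^-=[0.9348 -0.0423 -0.2846; -0.0423 0.8222 0.2591; -0.2846 0.2591 1.0535]  S=[1.5555]  K=[0.6115; 0.0741; -0.2073]  nu=[-1.5884]  x^+=[0.6721, -0.4138, 1.1051]  P^+=[0.3532 -0.1128 -0.0875; -0.1128 0.8136 0.2830; -0.0875 0.2830 0.9867]
step 2: x^-=[0.1730, -0.1234, 0.7906]  P^-=[0.4573 -0.0805 -0.2168; -0.0805 0.9420 0.3583; -0.2168 0.3583 1.0022]  S=[1.0505]  K=[0.4371; 0.0900; -0.2173]  nu=[-1.6047]  x^+=[-0.5284, -0.2678, 1.1392]  P^+=[0.2566 -0.1218 -0.1171; -0.1218 0.9335 0.3788; -0.1171 0.3788 0.9526]

K[2,0] = -0.2173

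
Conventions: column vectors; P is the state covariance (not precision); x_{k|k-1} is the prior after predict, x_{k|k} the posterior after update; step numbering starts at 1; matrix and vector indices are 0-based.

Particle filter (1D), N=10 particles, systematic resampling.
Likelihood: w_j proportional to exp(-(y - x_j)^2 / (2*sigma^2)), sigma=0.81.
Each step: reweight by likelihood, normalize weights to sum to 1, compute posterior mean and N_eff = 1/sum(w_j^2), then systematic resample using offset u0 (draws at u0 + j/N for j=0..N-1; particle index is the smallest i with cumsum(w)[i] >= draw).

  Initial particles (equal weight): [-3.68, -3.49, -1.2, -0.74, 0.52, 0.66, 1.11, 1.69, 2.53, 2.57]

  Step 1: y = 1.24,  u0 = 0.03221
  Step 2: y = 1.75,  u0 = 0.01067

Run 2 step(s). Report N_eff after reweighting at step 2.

step 1: w=[0.0000, 0.0000, 0.0027, 0.0129, 0.1730, 0.1987, 0.2535, 0.2201, 0.0723, 0.0667]  mean=1.2158  Neff=5.2088  idx=[4, 4, 5, 5, 6, 6, 6, 7, 7, 8]
step 2: w=[0.0504, 0.0504, 0.0646, 0.0646, 0.1169, 0.1169, 0.1169, 0.1593, 0.1593, 0.1005]  mean=1.3199  Neff=8.6717  idx=[0, 2, 3, 4, 5, 6, 7, 7, 8, 9]

N_eff = 8.6717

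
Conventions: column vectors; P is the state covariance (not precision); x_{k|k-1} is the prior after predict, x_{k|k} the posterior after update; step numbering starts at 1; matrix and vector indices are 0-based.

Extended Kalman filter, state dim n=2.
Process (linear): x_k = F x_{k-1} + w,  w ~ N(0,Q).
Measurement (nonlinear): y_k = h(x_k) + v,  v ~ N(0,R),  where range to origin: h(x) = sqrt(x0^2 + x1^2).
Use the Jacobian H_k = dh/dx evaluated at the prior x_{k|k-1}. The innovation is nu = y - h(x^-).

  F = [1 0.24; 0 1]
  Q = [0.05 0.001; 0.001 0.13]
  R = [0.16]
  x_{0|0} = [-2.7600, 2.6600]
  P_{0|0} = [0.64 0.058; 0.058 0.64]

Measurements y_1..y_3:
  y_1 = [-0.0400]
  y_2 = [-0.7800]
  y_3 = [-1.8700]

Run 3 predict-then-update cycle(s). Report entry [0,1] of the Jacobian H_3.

step 1: x^-=[-2.1216, 2.6600]  P^-=[0.7547 0.2126; 0.2126 0.7700]  H_jac=[-0.6235 0.7818]  S=[0.7168]  K=[-0.4247; 0.6549]  nu=[-3.4425]  x^+=[-0.6597, 0.4056]  P^+=[0.6254 0.4119; 0.4119 0.4626]
step 2: x^-=[-0.5624, 0.4056]  P^-=[0.8998 0.5240; 0.5240 0.5926]  H_jac=[-0.8111 0.5849]  S=[0.4575]  K=[-0.9253; -0.1713]  nu=[-1.4734]  x^+=[0.8009, 0.6579]  P^+=[0.5081 0.4515; 0.4515 0.5792]
step 3: x^-=[0.9588, 0.6579]  P^-=[0.8082 0.5915; 0.5915 0.7092]  H_jac=[0.8245 0.5658]  S=[1.4883]  K=[0.6726; 0.5973]  nu=[-3.0328]  x^+=[-1.0810, -1.1535]  P^+=[0.1349 -0.0064; -0.0064 0.1782]

H_jac[0,1] = 0.5658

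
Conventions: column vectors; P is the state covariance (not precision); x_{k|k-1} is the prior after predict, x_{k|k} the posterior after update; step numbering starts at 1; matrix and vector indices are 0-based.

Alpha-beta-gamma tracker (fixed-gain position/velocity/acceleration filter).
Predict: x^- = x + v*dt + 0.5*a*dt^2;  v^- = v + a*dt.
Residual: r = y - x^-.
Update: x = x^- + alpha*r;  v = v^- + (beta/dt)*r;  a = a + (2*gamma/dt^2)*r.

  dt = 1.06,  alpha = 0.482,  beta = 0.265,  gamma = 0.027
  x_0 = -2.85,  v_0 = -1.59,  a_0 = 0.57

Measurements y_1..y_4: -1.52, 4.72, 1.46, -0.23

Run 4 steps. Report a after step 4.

a_post = 0.6366

step 1: x_pred=-4.2152  r=2.6952  x^+=-2.9161  v^+=-0.3120  a^+=0.6995
step 2: x_pred=-2.8538  r=7.5738  x^+=0.7968  v^+=2.3230  a^+=1.0635
step 3: x_pred=3.8566  r=-2.3966  x^+=2.7014  v^+=2.8511  a^+=0.9483
step 4: x_pred=6.2564  r=-6.4864  x^+=3.1300  v^+=2.2348  a^+=0.6366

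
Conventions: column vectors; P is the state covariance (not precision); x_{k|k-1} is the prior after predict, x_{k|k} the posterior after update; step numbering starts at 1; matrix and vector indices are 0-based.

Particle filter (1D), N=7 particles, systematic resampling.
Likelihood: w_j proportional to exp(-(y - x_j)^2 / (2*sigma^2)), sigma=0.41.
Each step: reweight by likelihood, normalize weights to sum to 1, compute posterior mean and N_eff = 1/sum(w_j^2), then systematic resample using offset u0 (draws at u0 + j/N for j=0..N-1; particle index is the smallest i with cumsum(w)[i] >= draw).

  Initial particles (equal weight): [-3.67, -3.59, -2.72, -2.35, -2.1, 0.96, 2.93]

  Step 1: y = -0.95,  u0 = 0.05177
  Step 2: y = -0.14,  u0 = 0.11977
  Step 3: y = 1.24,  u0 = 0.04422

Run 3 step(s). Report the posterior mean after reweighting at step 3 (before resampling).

step 1: w=[0.0000, 0.0000, 0.0040, 0.1299, 0.8653, 0.0009, 0.0000]  mean=-2.1323  Neff=1.3062  idx=[3, 4, 4, 4, 4, 4, 4]
step 2: w=[0.0074, 0.1654, 0.1654, 0.1654, 0.1654, 0.1654, 0.1654]  mean=-2.1019  Neff=6.0883  idx=[1, 2, 3, 4, 5, 5, 6]
step 3: w=[0.1429, 0.1429, 0.1429, 0.1429, 0.1429, 0.1429, 0.1429]  mean=-2.1000  Neff=7.0000  idx=[0, 1, 2, 3, 4, 5, 6]

post_mean = -2.1000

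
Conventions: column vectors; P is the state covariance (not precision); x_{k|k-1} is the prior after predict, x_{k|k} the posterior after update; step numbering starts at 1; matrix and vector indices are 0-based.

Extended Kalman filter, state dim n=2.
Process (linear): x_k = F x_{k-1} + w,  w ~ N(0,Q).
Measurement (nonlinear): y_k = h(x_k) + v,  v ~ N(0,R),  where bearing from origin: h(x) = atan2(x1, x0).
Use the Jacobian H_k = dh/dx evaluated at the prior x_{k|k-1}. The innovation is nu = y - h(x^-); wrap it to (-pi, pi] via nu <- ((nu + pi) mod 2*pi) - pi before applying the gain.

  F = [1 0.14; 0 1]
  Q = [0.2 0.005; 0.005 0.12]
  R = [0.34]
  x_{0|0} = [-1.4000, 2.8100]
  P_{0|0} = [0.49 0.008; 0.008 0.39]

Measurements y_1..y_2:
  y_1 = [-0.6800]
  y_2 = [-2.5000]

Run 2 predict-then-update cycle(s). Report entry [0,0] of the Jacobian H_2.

step 1: x^-=[-1.0066, 2.8100]  P^-=[0.6999 0.0676; 0.0676 0.5100]  H_jac=[-0.3154 -0.1130]  S=[0.4210]  K=[-0.5425; -0.1875]  nu=[-2.5948]  x^+=[0.4012, 3.2966]  P^+=[0.5760 0.0248; 0.0248 0.4952]
step 2: x^-=[0.8627, 3.2966]  P^-=[0.7926 0.0991; 0.0991 0.6152]  H_jac=[-0.2839 0.0743]  S=[0.4031]  K=[-0.5400; 0.0436]  nu=[2.4683]  x^+=[-0.4702, 3.4042]  P^+=[0.6751 0.1086; 0.1086 0.6144]

H_jac[0,0] = -0.2839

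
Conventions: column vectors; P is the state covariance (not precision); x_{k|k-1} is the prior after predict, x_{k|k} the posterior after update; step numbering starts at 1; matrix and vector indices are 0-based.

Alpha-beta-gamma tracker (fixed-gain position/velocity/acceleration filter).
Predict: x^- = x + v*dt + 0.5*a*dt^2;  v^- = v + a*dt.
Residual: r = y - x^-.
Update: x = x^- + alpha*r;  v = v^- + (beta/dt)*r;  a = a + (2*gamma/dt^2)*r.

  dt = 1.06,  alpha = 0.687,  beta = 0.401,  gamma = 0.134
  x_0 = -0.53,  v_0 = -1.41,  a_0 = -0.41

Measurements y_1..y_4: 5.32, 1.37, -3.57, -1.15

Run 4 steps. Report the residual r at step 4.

resid = 1.8711

step 1: x_pred=-2.2549  r=7.5749  x^+=2.9490  v^+=1.0210  a^+=1.3968
step 2: x_pred=4.8160  r=-3.4460  x^+=2.4486  v^+=1.1979  a^+=0.5748
step 3: x_pred=4.0414  r=-7.6114  x^+=-1.1876  v^+=-1.0721  a^+=-1.2406
step 4: x_pred=-3.0211  r=1.8711  x^+=-1.7357  v^+=-1.6794  a^+=-0.7943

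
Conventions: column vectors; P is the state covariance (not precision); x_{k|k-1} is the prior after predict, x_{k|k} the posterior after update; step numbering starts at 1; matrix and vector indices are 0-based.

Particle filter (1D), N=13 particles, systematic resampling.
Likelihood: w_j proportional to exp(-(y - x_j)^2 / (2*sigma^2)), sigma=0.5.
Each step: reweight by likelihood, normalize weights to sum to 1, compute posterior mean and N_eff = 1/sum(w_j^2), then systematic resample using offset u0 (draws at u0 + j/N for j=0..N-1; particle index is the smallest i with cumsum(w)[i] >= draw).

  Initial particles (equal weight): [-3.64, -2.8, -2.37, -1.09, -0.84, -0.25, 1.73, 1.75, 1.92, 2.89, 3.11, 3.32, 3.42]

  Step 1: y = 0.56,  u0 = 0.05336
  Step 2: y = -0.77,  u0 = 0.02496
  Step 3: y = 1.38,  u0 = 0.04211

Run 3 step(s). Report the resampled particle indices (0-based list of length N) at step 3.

step 1: w=[0.0000, 0.0000, 0.0000, 0.0098, 0.0449, 0.6095, 0.1465, 0.1333, 0.0560, 0.0000, 0.0000, 0.0000, 0.0000]  mean=0.3936  Neff=2.4043  idx=[4, 5, 5, 5, 5, 5, 5, 5, 6, 6, 7, 7, 8]
step 2: w=[0.1955, 0.1149, 0.1149, 0.1149, 0.1149, 0.1149, 0.1149, 0.1149, 0.0000, 0.0000, 0.0000, 0.0000, 0.0000]  mean=-0.3653  Neff=7.6527  idx=[0, 0, 0, 1, 2, 2, 3, 4, 4, 5, 6, 6, 7]
step 3: w=[0.0011, 0.0011, 0.0011, 0.0997, 0.0997, 0.0997, 0.0997, 0.0997, 0.0997, 0.0997, 0.0997, 0.0997, 0.0997]  mean=-0.2519  Neff=10.0636  idx=[3, 4, 4, 5, 6, 7, 8, 8, 9, 10, 11, 11, 12]

resampled_idx = [3, 4, 4, 5, 6, 7, 8, 8, 9, 10, 11, 11, 12]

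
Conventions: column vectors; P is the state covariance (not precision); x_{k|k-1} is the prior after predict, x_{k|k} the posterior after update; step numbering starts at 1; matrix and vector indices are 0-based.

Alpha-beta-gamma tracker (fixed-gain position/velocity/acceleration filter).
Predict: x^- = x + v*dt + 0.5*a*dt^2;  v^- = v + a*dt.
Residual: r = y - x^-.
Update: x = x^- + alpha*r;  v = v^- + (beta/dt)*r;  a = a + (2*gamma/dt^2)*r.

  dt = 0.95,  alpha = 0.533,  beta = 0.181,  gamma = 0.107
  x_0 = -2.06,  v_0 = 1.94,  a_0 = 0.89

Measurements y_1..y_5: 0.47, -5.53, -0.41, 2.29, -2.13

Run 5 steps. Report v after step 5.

v_post = -1.2629

step 1: x_pred=0.1846  r=0.2854  x^+=0.3367  v^+=2.8399  a^+=0.9577
step 2: x_pred=3.4668  r=-8.9968  x^+=-1.3285  v^+=2.0355  a^+=-1.1756
step 3: x_pred=0.0747  r=-0.4847  x^+=-0.1836  v^+=0.8263  a^+=-1.2906
step 4: x_pred=0.0190  r=2.2710  x^+=1.2295  v^+=0.0330  a^+=-0.7521
step 5: x_pred=0.9214  r=-3.0514  x^+=-0.7050  v^+=-1.2629  a^+=-1.4756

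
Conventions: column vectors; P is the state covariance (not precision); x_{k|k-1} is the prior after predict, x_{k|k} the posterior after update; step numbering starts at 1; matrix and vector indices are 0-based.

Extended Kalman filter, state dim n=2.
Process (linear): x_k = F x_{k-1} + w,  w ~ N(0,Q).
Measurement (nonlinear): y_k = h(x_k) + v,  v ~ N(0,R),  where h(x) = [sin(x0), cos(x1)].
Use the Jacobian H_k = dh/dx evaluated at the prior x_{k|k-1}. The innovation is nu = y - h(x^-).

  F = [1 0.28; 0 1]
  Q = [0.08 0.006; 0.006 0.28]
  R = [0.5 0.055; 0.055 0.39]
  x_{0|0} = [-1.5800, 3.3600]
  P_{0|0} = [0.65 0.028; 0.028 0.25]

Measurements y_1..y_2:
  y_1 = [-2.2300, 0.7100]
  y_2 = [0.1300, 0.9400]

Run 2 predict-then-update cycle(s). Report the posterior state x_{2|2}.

x_post = [-0.2084, 4.9404]

step 1: x^-=[-0.6392, 3.3600]  P^-=[0.7653 0.1040; 0.1040 0.5300]  H_jac=[0.8026 0.0000; 0.0000 0.2167]  S=[0.9929 0.0731; 0.0731 0.4149]  K=[0.6226 -0.0554; 0.0645 0.2654]  nu=[-1.6334, 1.6862]  x^+=[-1.7496, 3.7022]  P^+=[0.3841 0.0584; 0.0584 0.4941]
step 2: x^-=[-0.7130, 3.7022]  P^-=[0.5355 0.2027; 0.2027 0.7741]  H_jac=[0.7564 0.0000; 0.0000 0.5317]  S=[0.8064 0.1365; 0.1365 0.6088]  K=[0.4910 0.0669; 0.0787 0.6584]  nu=[0.7841, 1.7869]  x^+=[-0.2084, 4.9404]  P^+=[0.3294 0.0999; 0.0999 0.4911]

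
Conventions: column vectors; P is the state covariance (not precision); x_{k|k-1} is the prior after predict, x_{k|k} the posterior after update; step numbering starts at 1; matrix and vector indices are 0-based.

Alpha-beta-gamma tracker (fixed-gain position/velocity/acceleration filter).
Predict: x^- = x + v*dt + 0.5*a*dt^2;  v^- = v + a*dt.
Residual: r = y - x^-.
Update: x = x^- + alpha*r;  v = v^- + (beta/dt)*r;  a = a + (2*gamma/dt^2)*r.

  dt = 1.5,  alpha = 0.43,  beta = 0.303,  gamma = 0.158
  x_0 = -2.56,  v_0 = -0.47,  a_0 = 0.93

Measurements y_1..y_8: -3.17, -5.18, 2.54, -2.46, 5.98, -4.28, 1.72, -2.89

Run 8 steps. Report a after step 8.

step 1: x_pred=-2.2188  r=-0.9512  x^+=-2.6278  v^+=0.7328  a^+=0.7964
step 2: x_pred=-0.6326  r=-4.5474  x^+=-2.5880  v^+=1.0089  a^+=0.1577
step 3: x_pred=-0.8972  r=3.4372  x^+=0.5808  v^+=1.9398  a^+=0.6405
step 4: x_pred=4.2110  r=-6.6710  x^+=1.3425  v^+=1.5530  a^+=-0.2964
step 5: x_pred=3.3384  r=2.6416  x^+=4.4743  v^+=1.6419  a^+=0.0746
step 6: x_pred=7.0211  r=-11.3011  x^+=2.1616  v^+=-0.5291  a^+=-1.5126
step 7: x_pred=-0.3337  r=2.0537  x^+=0.5494  v^+=-2.3831  a^+=-1.2242
step 8: x_pred=-4.4025  r=1.5125  x^+=-3.7521  v^+=-3.9139  a^+=-1.0118

a_post = -1.0118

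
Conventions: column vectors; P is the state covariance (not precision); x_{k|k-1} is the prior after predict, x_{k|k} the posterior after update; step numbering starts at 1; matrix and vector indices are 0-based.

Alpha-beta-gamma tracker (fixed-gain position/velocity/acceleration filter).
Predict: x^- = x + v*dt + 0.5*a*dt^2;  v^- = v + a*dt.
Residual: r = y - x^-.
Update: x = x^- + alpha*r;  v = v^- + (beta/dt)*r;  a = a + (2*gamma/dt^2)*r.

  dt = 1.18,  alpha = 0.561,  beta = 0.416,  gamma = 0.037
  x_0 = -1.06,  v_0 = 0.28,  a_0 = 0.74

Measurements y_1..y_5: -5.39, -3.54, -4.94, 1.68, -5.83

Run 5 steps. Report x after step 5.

x_post = -2.2038

step 1: x_pred=-0.2144  r=-5.1756  x^+=-3.1179  v^+=-0.6714  a^+=0.4649
step 2: x_pred=-3.5865  r=0.0465  x^+=-3.5604  v^+=-0.1064  a^+=0.4674
step 3: x_pred=-3.3605  r=-1.5795  x^+=-4.2466  v^+=-0.1117  a^+=0.3835
step 4: x_pred=-4.1114  r=5.7914  x^+=-0.8624  v^+=2.3825  a^+=0.6913
step 5: x_pred=2.4302  r=-8.2602  x^+=-2.2038  v^+=0.2861  a^+=0.2523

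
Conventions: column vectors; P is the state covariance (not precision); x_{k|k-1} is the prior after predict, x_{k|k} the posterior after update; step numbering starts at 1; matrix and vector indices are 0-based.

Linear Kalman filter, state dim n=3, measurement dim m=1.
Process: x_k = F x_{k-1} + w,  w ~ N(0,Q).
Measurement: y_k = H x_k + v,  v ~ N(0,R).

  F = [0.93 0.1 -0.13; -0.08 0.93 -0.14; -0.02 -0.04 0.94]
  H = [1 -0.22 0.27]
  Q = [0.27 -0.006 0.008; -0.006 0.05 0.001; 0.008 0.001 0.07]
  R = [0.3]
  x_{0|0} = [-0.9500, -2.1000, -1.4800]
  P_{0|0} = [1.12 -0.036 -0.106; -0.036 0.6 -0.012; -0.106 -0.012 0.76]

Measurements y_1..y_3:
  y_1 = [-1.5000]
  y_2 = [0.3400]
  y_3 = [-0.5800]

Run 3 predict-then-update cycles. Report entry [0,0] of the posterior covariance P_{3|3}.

P_post[0,0] = 0.3254

step 1: x^-=[-0.9011, -1.6698, -1.2882]  P^-=[1.2768 -0.0362 -0.2008; -0.0362 0.5971 -0.1219; -0.2008 -0.1219 0.7478]  S=[1.5822]  K=[0.7777; -0.1267; 0.0176]  nu=[-0.6184]  x^+=[-1.3821, -1.5914, -1.2991]  P^+=[0.3197 0.1197 -0.2225; 0.1197 0.5717 -0.1183; -0.2225 -0.1183 0.7473]
step 2: x^-=[-1.2756, -1.1876, -1.1299]  P^-=[0.6440 0.1822 -0.3031; 0.1822 0.5692 -0.2079; -0.3031 -0.2079 0.7488]  S=[0.8071]  K=[0.6470; 0.0010; -0.0683]  nu=[1.6594]  x^+=[-0.2021, -1.1859, -1.2433]  P^+=[0.3062 0.1817 -0.2674; 0.1817 0.5692 -0.2079; -0.2674 -0.2079 0.7450]
step 3: x^-=[-0.1449, -0.9127, -1.1172]  P^-=[0.6570 0.2534 -0.3532; 0.2534 0.5800 -0.2841; -0.3532 -0.2841 0.7553]  S=[0.7716]  K=[0.6556; 0.0637; -0.1125]  nu=[-0.3343]  x^+=[-0.3640, -0.9340, -1.0796]  P^+=[0.3254 0.2212 -0.2963; 0.2212 0.5768 -0.2785; -0.2963 -0.2785 0.7456]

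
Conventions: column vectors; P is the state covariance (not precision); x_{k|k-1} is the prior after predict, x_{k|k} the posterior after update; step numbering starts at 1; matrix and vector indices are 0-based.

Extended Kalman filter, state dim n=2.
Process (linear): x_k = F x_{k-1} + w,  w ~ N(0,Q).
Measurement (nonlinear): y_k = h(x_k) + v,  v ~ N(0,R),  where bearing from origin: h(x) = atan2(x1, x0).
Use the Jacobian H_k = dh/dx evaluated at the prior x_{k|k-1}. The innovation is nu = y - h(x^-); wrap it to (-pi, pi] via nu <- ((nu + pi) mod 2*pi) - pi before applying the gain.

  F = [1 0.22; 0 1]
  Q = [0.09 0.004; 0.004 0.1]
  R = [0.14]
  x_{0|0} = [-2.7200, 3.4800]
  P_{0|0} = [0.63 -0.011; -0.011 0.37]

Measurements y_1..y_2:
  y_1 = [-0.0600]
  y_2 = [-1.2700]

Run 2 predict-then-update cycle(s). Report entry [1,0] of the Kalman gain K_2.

step 1: x^-=[-1.9544, 3.4800]  P^-=[0.7331 0.0744; 0.0744 0.4700]  H_jac=[-0.2185 -0.1227]  S=[0.1860]  K=[-0.9098; -0.3973]  nu=[-2.1425]  x^+=[-0.0051, 4.3312]  P^+=[0.5791 0.0071; 0.0071 0.4406]
step 2: x^-=[0.9478, 4.3312]  P^-=[0.6935 0.1081; 0.1081 0.5406]  H_jac=[-0.2203 0.0482]  S=[0.1726]  K=[-0.8550; 0.0130]  nu=[-2.6254]  x^+=[3.1924, 4.2970]  P^+=[0.5673 0.1100; 0.1100 0.5406]

K[1,0] = 0.0130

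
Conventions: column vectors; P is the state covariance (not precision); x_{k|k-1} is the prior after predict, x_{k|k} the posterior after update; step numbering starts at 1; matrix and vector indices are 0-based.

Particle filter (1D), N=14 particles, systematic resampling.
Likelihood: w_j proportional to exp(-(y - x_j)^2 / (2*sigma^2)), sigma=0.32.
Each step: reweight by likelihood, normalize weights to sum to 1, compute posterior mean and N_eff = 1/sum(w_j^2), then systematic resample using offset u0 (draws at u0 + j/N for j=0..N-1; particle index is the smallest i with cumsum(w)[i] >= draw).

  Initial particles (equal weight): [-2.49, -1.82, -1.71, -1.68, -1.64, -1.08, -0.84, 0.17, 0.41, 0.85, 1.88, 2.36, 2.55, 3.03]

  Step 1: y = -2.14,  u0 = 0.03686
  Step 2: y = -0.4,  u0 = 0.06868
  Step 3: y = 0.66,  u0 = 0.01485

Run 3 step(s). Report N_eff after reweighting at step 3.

step 1: w=[0.2480, 0.2736, 0.1829, 0.1605, 0.1331, 0.0019, 0.0001, 0.0000, 0.0000, 0.0000, 0.0000, 0.0000, 0.0000, 0.0000]  mean=-1.9181  Neff=4.6891  idx=[0, 0, 0, 1, 1, 1, 1, 2, 2, 2, 3, 3, 4, 4]
step 2: w=[0.0000, 0.0000, 0.0000, 0.0198, 0.0198, 0.0198, 0.0198, 0.0860, 0.0860, 0.0860, 0.1257, 0.1257, 0.2056, 0.2056]  mean=-1.6824  Neff=7.1474  idx=[6, 7, 8, 9, 10, 10, 11, 11, 12, 12, 12, 13, 13, 13]
step 3: w=[0.0018, 0.0246, 0.0246, 0.0246, 0.0490, 0.0490, 0.0490, 0.0490, 0.1214, 0.1214, 0.1214, 0.1214, 0.1214, 0.1214]  mean=-1.6533  Neff=10.0175  idx=[1, 4, 5, 7, 8, 8, 9, 10, 10, 11, 11, 12, 12, 13]

N_eff = 10.0175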